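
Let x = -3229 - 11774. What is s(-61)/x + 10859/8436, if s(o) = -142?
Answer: 54705163/42188436 ≈ 1.2967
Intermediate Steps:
x = -15003
s(-61)/x + 10859/8436 = -142/(-15003) + 10859/8436 = -142*(-1/15003) + 10859*(1/8436) = 142/15003 + 10859/8436 = 54705163/42188436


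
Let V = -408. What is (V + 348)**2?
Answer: 3600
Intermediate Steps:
(V + 348)**2 = (-408 + 348)**2 = (-60)**2 = 3600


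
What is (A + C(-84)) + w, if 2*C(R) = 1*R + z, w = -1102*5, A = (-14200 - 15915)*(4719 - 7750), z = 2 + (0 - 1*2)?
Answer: 91273013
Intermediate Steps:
z = 0 (z = 2 + (0 - 2) = 2 - 2 = 0)
A = 91278565 (A = -30115*(-3031) = 91278565)
w = -5510
C(R) = R/2 (C(R) = (1*R + 0)/2 = (R + 0)/2 = R/2)
(A + C(-84)) + w = (91278565 + (½)*(-84)) - 5510 = (91278565 - 42) - 5510 = 91278523 - 5510 = 91273013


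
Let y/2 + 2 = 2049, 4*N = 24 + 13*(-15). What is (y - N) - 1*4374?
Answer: -949/4 ≈ -237.25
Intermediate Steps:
N = -171/4 (N = (24 + 13*(-15))/4 = (24 - 195)/4 = (1/4)*(-171) = -171/4 ≈ -42.750)
y = 4094 (y = -4 + 2*2049 = -4 + 4098 = 4094)
(y - N) - 1*4374 = (4094 - 1*(-171/4)) - 1*4374 = (4094 + 171/4) - 4374 = 16547/4 - 4374 = -949/4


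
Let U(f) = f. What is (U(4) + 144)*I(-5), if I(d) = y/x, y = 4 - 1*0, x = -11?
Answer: -592/11 ≈ -53.818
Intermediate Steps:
y = 4 (y = 4 + 0 = 4)
I(d) = -4/11 (I(d) = 4/(-11) = 4*(-1/11) = -4/11)
(U(4) + 144)*I(-5) = (4 + 144)*(-4/11) = 148*(-4/11) = -592/11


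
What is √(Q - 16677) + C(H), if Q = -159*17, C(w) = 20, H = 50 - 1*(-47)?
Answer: 20 + 2*I*√4845 ≈ 20.0 + 139.21*I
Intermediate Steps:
H = 97 (H = 50 + 47 = 97)
Q = -2703
√(Q - 16677) + C(H) = √(-2703 - 16677) + 20 = √(-19380) + 20 = 2*I*√4845 + 20 = 20 + 2*I*√4845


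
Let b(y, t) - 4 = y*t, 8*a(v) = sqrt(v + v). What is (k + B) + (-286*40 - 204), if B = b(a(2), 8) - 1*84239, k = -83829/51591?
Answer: -1648824712/17197 ≈ -95879.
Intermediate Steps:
a(v) = sqrt(2)*sqrt(v)/8 (a(v) = sqrt(v + v)/8 = sqrt(2*v)/8 = (sqrt(2)*sqrt(v))/8 = sqrt(2)*sqrt(v)/8)
b(y, t) = 4 + t*y (b(y, t) = 4 + y*t = 4 + t*y)
k = -27943/17197 (k = -83829*1/51591 = -27943/17197 ≈ -1.6249)
B = -84233 (B = (4 + 8*(sqrt(2)*sqrt(2)/8)) - 1*84239 = (4 + 8*(1/4)) - 84239 = (4 + 2) - 84239 = 6 - 84239 = -84233)
(k + B) + (-286*40 - 204) = (-27943/17197 - 84233) + (-286*40 - 204) = -1448582844/17197 + (-11440 - 204) = -1448582844/17197 - 11644 = -1648824712/17197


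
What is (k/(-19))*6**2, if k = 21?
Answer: -756/19 ≈ -39.789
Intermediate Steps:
(k/(-19))*6**2 = (21/(-19))*6**2 = -1/19*21*36 = -21/19*36 = -756/19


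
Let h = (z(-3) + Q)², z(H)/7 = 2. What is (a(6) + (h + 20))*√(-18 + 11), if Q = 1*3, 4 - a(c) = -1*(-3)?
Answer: 310*I*√7 ≈ 820.18*I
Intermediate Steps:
a(c) = 1 (a(c) = 4 - (-1)*(-3) = 4 - 1*3 = 4 - 3 = 1)
z(H) = 14 (z(H) = 7*2 = 14)
Q = 3
h = 289 (h = (14 + 3)² = 17² = 289)
(a(6) + (h + 20))*√(-18 + 11) = (1 + (289 + 20))*√(-18 + 11) = (1 + 309)*√(-7) = 310*(I*√7) = 310*I*√7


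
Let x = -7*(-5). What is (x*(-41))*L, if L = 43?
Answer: -61705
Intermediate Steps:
x = 35
(x*(-41))*L = (35*(-41))*43 = -1435*43 = -61705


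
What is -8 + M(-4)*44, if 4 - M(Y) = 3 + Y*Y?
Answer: -668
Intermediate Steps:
M(Y) = 1 - Y² (M(Y) = 4 - (3 + Y*Y) = 4 - (3 + Y²) = 4 + (-3 - Y²) = 1 - Y²)
-8 + M(-4)*44 = -8 + (1 - 1*(-4)²)*44 = -8 + (1 - 1*16)*44 = -8 + (1 - 16)*44 = -8 - 15*44 = -8 - 660 = -668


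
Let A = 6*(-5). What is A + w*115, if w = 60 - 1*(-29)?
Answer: 10205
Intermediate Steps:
w = 89 (w = 60 + 29 = 89)
A = -30
A + w*115 = -30 + 89*115 = -30 + 10235 = 10205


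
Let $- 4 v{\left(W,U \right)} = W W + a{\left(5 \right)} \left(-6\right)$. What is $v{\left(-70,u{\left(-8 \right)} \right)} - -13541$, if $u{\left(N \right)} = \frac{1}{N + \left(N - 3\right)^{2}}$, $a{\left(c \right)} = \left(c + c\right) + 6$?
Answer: $12340$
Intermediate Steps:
$a{\left(c \right)} = 6 + 2 c$ ($a{\left(c \right)} = 2 c + 6 = 6 + 2 c$)
$u{\left(N \right)} = \frac{1}{N + \left(-3 + N\right)^{2}}$
$v{\left(W,U \right)} = 24 - \frac{W^{2}}{4}$ ($v{\left(W,U \right)} = - \frac{W W + \left(6 + 2 \cdot 5\right) \left(-6\right)}{4} = - \frac{W^{2} + \left(6 + 10\right) \left(-6\right)}{4} = - \frac{W^{2} + 16 \left(-6\right)}{4} = - \frac{W^{2} - 96}{4} = - \frac{-96 + W^{2}}{4} = 24 - \frac{W^{2}}{4}$)
$v{\left(-70,u{\left(-8 \right)} \right)} - -13541 = \left(24 - \frac{\left(-70\right)^{2}}{4}\right) - -13541 = \left(24 - 1225\right) + 13541 = -1201 + 13541 = 12340$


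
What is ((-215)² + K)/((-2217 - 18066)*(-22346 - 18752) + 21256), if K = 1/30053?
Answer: 694599963/12526270567735 ≈ 5.5451e-5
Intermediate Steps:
K = 1/30053 ≈ 3.3275e-5
((-215)² + K)/((-2217 - 18066)*(-22346 - 18752) + 21256) = ((-215)² + 1/30053)/((-2217 - 18066)*(-22346 - 18752) + 21256) = (46225 + 1/30053)/(-20283*(-41098) + 21256) = 1389199926/(30053*(833590734 + 21256)) = (1389199926/30053)/833611990 = (1389199926/30053)*(1/833611990) = 694599963/12526270567735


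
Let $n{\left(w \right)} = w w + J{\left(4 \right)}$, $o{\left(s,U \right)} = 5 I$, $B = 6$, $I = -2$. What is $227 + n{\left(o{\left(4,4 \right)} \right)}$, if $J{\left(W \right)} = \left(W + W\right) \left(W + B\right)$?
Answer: $407$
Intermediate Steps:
$o{\left(s,U \right)} = -10$ ($o{\left(s,U \right)} = 5 \left(-2\right) = -10$)
$J{\left(W \right)} = 2 W \left(6 + W\right)$ ($J{\left(W \right)} = \left(W + W\right) \left(W + 6\right) = 2 W \left(6 + W\right)$)
$n{\left(w \right)} = 80 + w^{2}$ ($n{\left(w \right)} = w w + 2 \cdot 4 \left(6 + 4\right) = w^{2} + 2 \cdot 4 \cdot 10 = w^{2} + 80 = 80 + w^{2}$)
$227 + n{\left(o{\left(4,4 \right)} \right)} = 227 + \left(80 + \left(-10\right)^{2}\right) = 227 + \left(80 + 100\right) = 227 + 180 = 407$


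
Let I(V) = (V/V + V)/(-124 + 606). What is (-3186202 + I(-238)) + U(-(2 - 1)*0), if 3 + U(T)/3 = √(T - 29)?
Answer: -1535753939/482 + 3*I*√29 ≈ -3.1862e+6 + 16.155*I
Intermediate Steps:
U(T) = -9 + 3*√(-29 + T) (U(T) = -9 + 3*√(T - 29) = -9 + 3*√(-29 + T))
I(V) = 1/482 + V/482 (I(V) = (1 + V)/482 = (1 + V)*(1/482) = 1/482 + V/482)
(-3186202 + I(-238)) + U(-(2 - 1)*0) = (-3186202 + (1/482 + (1/482)*(-238))) + (-9 + 3*√(-29 - (2 - 1)*0)) = (-3186202 + (1/482 - 119/241)) + (-9 + 3*√(-29 - 1*1*0)) = (-3186202 - 237/482) + (-9 + 3*√(-29 - 1*0)) = -1535749601/482 + (-9 + 3*√(-29 + 0)) = -1535749601/482 + (-9 + 3*√(-29)) = -1535749601/482 + (-9 + 3*(I*√29)) = -1535749601/482 + (-9 + 3*I*√29) = -1535753939/482 + 3*I*√29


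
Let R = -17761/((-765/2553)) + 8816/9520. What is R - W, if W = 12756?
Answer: 16606894/357 ≈ 46518.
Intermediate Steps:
R = 21160786/357 (R = -17761/((-765*1/2553)) + 8816*(1/9520) = -17761/(-255/851) + 551/595 = -17761*(-851/255) + 551/595 = 15114611/255 + 551/595 = 21160786/357 ≈ 59274.)
R - W = 21160786/357 - 1*12756 = 21160786/357 - 12756 = 16606894/357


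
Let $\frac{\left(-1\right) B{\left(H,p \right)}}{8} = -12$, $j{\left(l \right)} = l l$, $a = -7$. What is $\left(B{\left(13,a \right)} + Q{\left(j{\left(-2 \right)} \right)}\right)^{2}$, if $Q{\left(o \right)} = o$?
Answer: $10000$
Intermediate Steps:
$j{\left(l \right)} = l^{2}$
$B{\left(H,p \right)} = 96$ ($B{\left(H,p \right)} = \left(-8\right) \left(-12\right) = 96$)
$\left(B{\left(13,a \right)} + Q{\left(j{\left(-2 \right)} \right)}\right)^{2} = \left(96 + \left(-2\right)^{2}\right)^{2} = \left(96 + 4\right)^{2} = 100^{2} = 10000$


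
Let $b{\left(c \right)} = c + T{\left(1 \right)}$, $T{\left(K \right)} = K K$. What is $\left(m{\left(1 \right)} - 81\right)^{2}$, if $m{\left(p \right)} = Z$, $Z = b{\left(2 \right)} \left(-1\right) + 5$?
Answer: $6241$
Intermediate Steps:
$T{\left(K \right)} = K^{2}$
$b{\left(c \right)} = 1 + c$ ($b{\left(c \right)} = c + 1^{2} = c + 1 = 1 + c$)
$Z = 2$ ($Z = \left(1 + 2\right) \left(-1\right) + 5 = 3 \left(-1\right) + 5 = -3 + 5 = 2$)
$m{\left(p \right)} = 2$
$\left(m{\left(1 \right)} - 81\right)^{2} = \left(2 - 81\right)^{2} = \left(-79\right)^{2} = 6241$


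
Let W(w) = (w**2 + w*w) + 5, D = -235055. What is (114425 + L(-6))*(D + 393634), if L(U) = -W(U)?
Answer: 18133191492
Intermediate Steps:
W(w) = 5 + 2*w**2 (W(w) = (w**2 + w**2) + 5 = 2*w**2 + 5 = 5 + 2*w**2)
L(U) = -5 - 2*U**2 (L(U) = -(5 + 2*U**2) = -5 - 2*U**2)
(114425 + L(-6))*(D + 393634) = (114425 + (-5 - 2*(-6)**2))*(-235055 + 393634) = (114425 + (-5 - 2*36))*158579 = (114425 + (-5 - 72))*158579 = (114425 - 77)*158579 = 114348*158579 = 18133191492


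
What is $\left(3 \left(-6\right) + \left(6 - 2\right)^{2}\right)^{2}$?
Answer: $4$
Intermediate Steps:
$\left(3 \left(-6\right) + \left(6 - 2\right)^{2}\right)^{2} = \left(-18 + 4^{2}\right)^{2} = \left(-18 + 16\right)^{2} = \left(-2\right)^{2} = 4$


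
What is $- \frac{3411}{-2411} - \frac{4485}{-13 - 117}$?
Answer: $\frac{173181}{4822} \approx 35.915$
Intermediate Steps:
$- \frac{3411}{-2411} - \frac{4485}{-13 - 117} = \left(-3411\right) \left(- \frac{1}{2411}\right) - \frac{4485}{-13 - 117} = \frac{3411}{2411} - \frac{4485}{-130} = \frac{3411}{2411} - - \frac{69}{2} = \frac{3411}{2411} + \frac{69}{2} = \frac{173181}{4822}$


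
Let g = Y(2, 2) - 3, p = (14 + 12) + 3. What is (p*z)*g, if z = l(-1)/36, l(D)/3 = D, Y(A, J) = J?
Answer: 29/12 ≈ 2.4167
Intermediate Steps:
p = 29 (p = 26 + 3 = 29)
l(D) = 3*D
z = -1/12 (z = (3*(-1))/36 = -3*1/36 = -1/12 ≈ -0.083333)
g = -1 (g = 2 - 3 = -1)
(p*z)*g = (29*(-1/12))*(-1) = -29/12*(-1) = 29/12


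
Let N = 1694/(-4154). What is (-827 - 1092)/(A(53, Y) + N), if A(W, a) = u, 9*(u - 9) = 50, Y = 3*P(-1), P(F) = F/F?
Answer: -35871867/264464 ≈ -135.64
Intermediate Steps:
P(F) = 1
Y = 3 (Y = 3*1 = 3)
N = -847/2077 (N = 1694*(-1/4154) = -847/2077 ≈ -0.40780)
u = 131/9 (u = 9 + (1/9)*50 = 9 + 50/9 = 131/9 ≈ 14.556)
A(W, a) = 131/9
(-827 - 1092)/(A(53, Y) + N) = (-827 - 1092)/(131/9 - 847/2077) = -1919/264464/18693 = -1919*18693/264464 = -35871867/264464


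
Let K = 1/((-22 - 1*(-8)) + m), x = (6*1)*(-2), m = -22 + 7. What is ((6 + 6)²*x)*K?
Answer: 1728/29 ≈ 59.586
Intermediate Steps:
m = -15
x = -12 (x = 6*(-2) = -12)
K = -1/29 (K = 1/((-22 - 1*(-8)) - 15) = 1/((-22 + 8) - 15) = 1/(-14 - 15) = 1/(-29) = -1/29 ≈ -0.034483)
((6 + 6)²*x)*K = ((6 + 6)²*(-12))*(-1/29) = (12²*(-12))*(-1/29) = (144*(-12))*(-1/29) = -1728*(-1/29) = 1728/29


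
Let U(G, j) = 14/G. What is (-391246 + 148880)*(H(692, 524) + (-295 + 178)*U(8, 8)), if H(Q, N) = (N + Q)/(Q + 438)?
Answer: 55780898449/1130 ≈ 4.9364e+7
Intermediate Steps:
H(Q, N) = (N + Q)/(438 + Q)
(-391246 + 148880)*(H(692, 524) + (-295 + 178)*U(8, 8)) = (-391246 + 148880)*((524 + 692)/(438 + 692) + (-295 + 178)*(14/8)) = -242366*(1216/1130 - 1638/8) = -242366*((1/1130)*1216 - 117*7/4) = -242366*(608/565 - 819/4) = -242366*(-460303/2260) = 55780898449/1130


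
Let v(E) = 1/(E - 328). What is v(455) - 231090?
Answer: -29348429/127 ≈ -2.3109e+5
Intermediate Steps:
v(E) = 1/(-328 + E)
v(455) - 231090 = 1/(-328 + 455) - 231090 = 1/127 - 231090 = -29348429/127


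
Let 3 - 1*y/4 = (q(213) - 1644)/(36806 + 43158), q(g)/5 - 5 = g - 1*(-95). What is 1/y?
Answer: 19991/239971 ≈ 0.083306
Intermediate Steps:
q(g) = 500 + 5*g (q(g) = 25 + 5*(g - 1*(-95)) = 25 + 5*(g + 95) = 25 + 5*(95 + g) = 25 + (475 + 5*g) = 500 + 5*g)
y = 239971/19991 (y = 12 - 4*((500 + 5*213) - 1644)/(36806 + 43158) = 12 - 4*((500 + 1065) - 1644)/79964 = 12 - 4*(1565 - 1644)/79964 = 12 - (-316)/79964 = 12 - 4*(-79/79964) = 12 + 79/19991 = 239971/19991 ≈ 12.004)
1/y = 1/(239971/19991) = 19991/239971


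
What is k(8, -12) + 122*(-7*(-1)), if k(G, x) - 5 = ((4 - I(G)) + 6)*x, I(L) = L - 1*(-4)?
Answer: 883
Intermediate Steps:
I(L) = 4 + L (I(L) = L + 4 = 4 + L)
k(G, x) = 5 + x*(6 - G) (k(G, x) = 5 + ((4 - (4 + G)) + 6)*x = 5 + ((4 + (-4 - G)) + 6)*x = 5 + (-G + 6)*x = 5 + (6 - G)*x = 5 + x*(6 - G))
k(8, -12) + 122*(-7*(-1)) = (5 + 6*(-12) - 1*8*(-12)) + 122*(-7*(-1)) = (5 - 72 + 96) + 122*7 = 29 + 854 = 883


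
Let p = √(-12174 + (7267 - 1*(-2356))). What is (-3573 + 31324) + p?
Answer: 27751 + I*√2551 ≈ 27751.0 + 50.507*I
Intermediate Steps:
p = I*√2551 (p = √(-12174 + (7267 + 2356)) = √(-12174 + 9623) = √(-2551) = I*√2551 ≈ 50.507*I)
(-3573 + 31324) + p = (-3573 + 31324) + I*√2551 = 27751 + I*√2551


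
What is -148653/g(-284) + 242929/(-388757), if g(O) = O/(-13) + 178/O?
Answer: -35563220229475/5076000149 ≈ -7006.1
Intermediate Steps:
g(O) = 178/O - O/13 (g(O) = O*(-1/13) + 178/O = -O/13 + 178/O = 178/O - O/13)
-148653/g(-284) + 242929/(-388757) = -148653/(178/(-284) - 1/13*(-284)) + 242929/(-388757) = -148653/(178*(-1/284) + 284/13) + 242929*(-1/388757) = -148653/(-89/142 + 284/13) - 242929/388757 = -148653/39171/1846 - 242929/388757 = -148653*1846/39171 - 242929/388757 = -91471146/13057 - 242929/388757 = -35563220229475/5076000149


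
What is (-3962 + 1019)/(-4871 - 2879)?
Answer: 2943/7750 ≈ 0.37974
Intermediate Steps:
(-3962 + 1019)/(-4871 - 2879) = -2943/(-7750) = -2943*(-1/7750) = 2943/7750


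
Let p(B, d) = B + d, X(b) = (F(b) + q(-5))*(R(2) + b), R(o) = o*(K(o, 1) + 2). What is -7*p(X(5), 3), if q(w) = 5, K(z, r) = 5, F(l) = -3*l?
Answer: 1309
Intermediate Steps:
R(o) = 7*o (R(o) = o*(5 + 2) = o*7 = 7*o)
X(b) = (5 - 3*b)*(14 + b) (X(b) = (-3*b + 5)*(7*2 + b) = (5 - 3*b)*(14 + b))
-7*p(X(5), 3) = -7*((70 - 37*5 - 3*5²) + 3) = -7*((70 - 185 - 3*25) + 3) = -7*((70 - 185 - 75) + 3) = -7*(-190 + 3) = -7*(-187) = 1309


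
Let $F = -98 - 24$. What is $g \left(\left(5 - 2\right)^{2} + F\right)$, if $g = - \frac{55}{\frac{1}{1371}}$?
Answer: $8520765$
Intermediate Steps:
$F = -122$
$g = -75405$ ($g = - 55 \frac{1}{\frac{1}{1371}} = \left(-55\right) 1371 = -75405$)
$g \left(\left(5 - 2\right)^{2} + F\right) = - 75405 \left(\left(5 - 2\right)^{2} - 122\right) = - 75405 \left(3^{2} - 122\right) = - 75405 \left(9 - 122\right) = \left(-75405\right) \left(-113\right) = 8520765$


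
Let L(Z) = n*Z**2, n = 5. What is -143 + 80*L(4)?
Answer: 6257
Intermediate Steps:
L(Z) = 5*Z**2
-143 + 80*L(4) = -143 + 80*(5*4**2) = -143 + 80*(5*16) = -143 + 80*80 = -143 + 6400 = 6257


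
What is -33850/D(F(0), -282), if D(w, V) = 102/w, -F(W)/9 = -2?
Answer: -101550/17 ≈ -5973.5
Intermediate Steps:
F(W) = 18 (F(W) = -9*(-2) = 18)
-33850/D(F(0), -282) = -33850/(102/18) = -33850/(102*(1/18)) = -33850/17/3 = -33850*3/17 = -101550/17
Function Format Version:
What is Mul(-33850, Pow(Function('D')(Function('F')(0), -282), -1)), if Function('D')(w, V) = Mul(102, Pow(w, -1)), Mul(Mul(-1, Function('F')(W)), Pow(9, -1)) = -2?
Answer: Rational(-101550, 17) ≈ -5973.5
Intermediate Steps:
Function('F')(W) = 18 (Function('F')(W) = Mul(-9, -2) = 18)
Mul(-33850, Pow(Function('D')(Function('F')(0), -282), -1)) = Mul(-33850, Pow(Mul(102, Pow(18, -1)), -1)) = Mul(-33850, Pow(Mul(102, Rational(1, 18)), -1)) = Mul(-33850, Pow(Rational(17, 3), -1)) = Mul(-33850, Rational(3, 17)) = Rational(-101550, 17)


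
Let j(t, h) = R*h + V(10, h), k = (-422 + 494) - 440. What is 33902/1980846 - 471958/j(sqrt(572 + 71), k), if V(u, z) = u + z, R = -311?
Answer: -77584019774/18832893345 ≈ -4.1196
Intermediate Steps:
k = -368 (k = 72 - 440 = -368)
j(t, h) = 10 - 310*h (j(t, h) = -311*h + (10 + h) = 10 - 310*h)
33902/1980846 - 471958/j(sqrt(572 + 71), k) = 33902/1980846 - 471958/(10 - 310*(-368)) = 33902*(1/1980846) - 471958/(10 + 114080) = 16951/990423 - 471958/114090 = 16951/990423 - 471958*1/114090 = 16951/990423 - 235979/57045 = -77584019774/18832893345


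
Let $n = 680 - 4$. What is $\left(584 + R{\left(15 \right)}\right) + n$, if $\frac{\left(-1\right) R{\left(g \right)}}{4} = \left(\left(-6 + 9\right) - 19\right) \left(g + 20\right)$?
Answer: $3500$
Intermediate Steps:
$n = 676$ ($n = 680 - 4 = 676$)
$R{\left(g \right)} = 1280 + 64 g$ ($R{\left(g \right)} = - 4 \left(\left(-6 + 9\right) - 19\right) \left(g + 20\right) = - 4 \left(3 - 19\right) \left(20 + g\right) = - 4 \left(- 16 \left(20 + g\right)\right) = - 4 \left(-320 - 16 g\right) = 1280 + 64 g$)
$\left(584 + R{\left(15 \right)}\right) + n = \left(584 + \left(1280 + 64 \cdot 15\right)\right) + 676 = \left(584 + \left(1280 + 960\right)\right) + 676 = \left(584 + 2240\right) + 676 = 2824 + 676 = 3500$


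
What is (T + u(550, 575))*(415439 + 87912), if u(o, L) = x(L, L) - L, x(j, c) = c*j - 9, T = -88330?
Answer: 121665473561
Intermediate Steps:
x(j, c) = -9 + c*j
u(o, L) = -9 + L² - L (u(o, L) = (-9 + L*L) - L = (-9 + L²) - L = -9 + L² - L)
(T + u(550, 575))*(415439 + 87912) = (-88330 + (-9 + 575² - 1*575))*(415439 + 87912) = (-88330 + (-9 + 330625 - 575))*503351 = (-88330 + 330041)*503351 = 241711*503351 = 121665473561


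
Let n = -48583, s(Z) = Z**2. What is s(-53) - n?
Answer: 51392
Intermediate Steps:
s(-53) - n = (-53)**2 - 1*(-48583) = 2809 + 48583 = 51392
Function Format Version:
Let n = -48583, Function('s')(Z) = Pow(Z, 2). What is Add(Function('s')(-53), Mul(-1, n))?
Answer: 51392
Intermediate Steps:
Add(Function('s')(-53), Mul(-1, n)) = Add(Pow(-53, 2), Mul(-1, -48583)) = Add(2809, 48583) = 51392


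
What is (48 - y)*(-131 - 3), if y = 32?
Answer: -2144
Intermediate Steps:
(48 - y)*(-131 - 3) = (48 - 1*32)*(-131 - 3) = (48 - 32)*(-134) = 16*(-134) = -2144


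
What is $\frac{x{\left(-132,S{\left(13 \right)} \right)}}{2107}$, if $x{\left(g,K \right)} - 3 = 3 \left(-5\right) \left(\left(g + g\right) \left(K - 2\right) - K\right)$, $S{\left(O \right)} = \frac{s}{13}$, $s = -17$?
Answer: $- \frac{170496}{27391} \approx -6.2245$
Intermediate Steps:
$S{\left(O \right)} = - \frac{17}{13}$
$x{\left(g,K \right)} = 3 + 15 K - 30 g \left(-2 + K\right)$ ($x{\left(g,K \right)} = 3 + 3 \left(-5\right) \left(\left(g + g\right) \left(K - 2\right) - K\right) = 3 - 15 \left(2 g \left(-2 + K\right) - K\right) = 3 - 15 \left(- K + 2 g \left(-2 + K\right)\right) = 3 + \left(15 K - 30 g \left(-2 + K\right)\right) = 3 + 15 K - 30 g \left(-2 + K\right)$)
$\frac{x{\left(-132,S{\left(13 \right)} \right)}}{2107} = \frac{3 + 15 \left(- \frac{17}{13}\right) + 60 \left(-132\right) - \left(- \frac{510}{13}\right) \left(-132\right)}{2107} = \left(3 - \frac{255}{13} - 7920 - \frac{67320}{13}\right) \frac{1}{2107} = \left(- \frac{170496}{13}\right) \frac{1}{2107} = - \frac{170496}{27391}$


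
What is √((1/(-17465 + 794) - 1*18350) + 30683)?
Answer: 11*√28327396542/16671 ≈ 111.05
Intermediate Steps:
√((1/(-17465 + 794) - 1*18350) + 30683) = √((1/(-16671) - 18350) + 30683) = √((-1/16671 - 18350) + 30683) = √(-305912851/16671 + 30683) = √(205603442/16671) = 11*√28327396542/16671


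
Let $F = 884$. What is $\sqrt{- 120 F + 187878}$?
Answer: $\sqrt{81798} \approx 286.0$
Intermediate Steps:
$\sqrt{- 120 F + 187878} = \sqrt{\left(-120\right) 884 + 187878} = \sqrt{-106080 + 187878} = \sqrt{81798}$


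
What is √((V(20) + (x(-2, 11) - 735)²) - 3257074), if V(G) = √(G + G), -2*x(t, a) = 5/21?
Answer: √(-4792212911 + 3528*√10)/42 ≈ 1648.2*I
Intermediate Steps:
x(t, a) = -5/42 (x(t, a) = -5/(2*21) = -½*5/21 = -5/42)
V(G) = √2*√G (V(G) = √(2*G) = √2*√G)
√((V(20) + (x(-2, 11) - 735)²) - 3257074) = √((√2*√20 + (-5/42 - 735)²) - 3257074) = √((√2*(2*√5) + (-30875/42)²) - 3257074) = √((2*√10 + 953265625/1764) - 3257074) = √((953265625/1764 + 2*√10) - 3257074) = √(-4792212911/1764 + 2*√10)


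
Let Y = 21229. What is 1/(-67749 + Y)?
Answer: -1/46520 ≈ -2.1496e-5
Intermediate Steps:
1/(-67749 + Y) = 1/(-67749 + 21229) = 1/(-46520) = -1/46520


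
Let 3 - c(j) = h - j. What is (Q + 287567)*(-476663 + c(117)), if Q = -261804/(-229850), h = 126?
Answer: -15753323373496213/114925 ≈ -1.3707e+11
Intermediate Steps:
c(j) = -123 + j (c(j) = 3 - (126 - j) = 3 + (-126 + j) = -123 + j)
Q = 130902/114925 (Q = -261804*(-1/229850) = 130902/114925 ≈ 1.1390)
(Q + 287567)*(-476663 + c(117)) = (130902/114925 + 287567)*(-476663 + (-123 + 117)) = 33048768377*(-476663 - 6)/114925 = (33048768377/114925)*(-476669) = -15753323373496213/114925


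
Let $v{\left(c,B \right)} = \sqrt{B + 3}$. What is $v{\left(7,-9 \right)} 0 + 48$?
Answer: $48$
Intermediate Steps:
$v{\left(c,B \right)} = \sqrt{3 + B}$
$v{\left(7,-9 \right)} 0 + 48 = \sqrt{3 - 9} \cdot 0 + 48 = \sqrt{-6} \cdot 0 + 48 = i \sqrt{6} \cdot 0 + 48 = 0 + 48 = 48$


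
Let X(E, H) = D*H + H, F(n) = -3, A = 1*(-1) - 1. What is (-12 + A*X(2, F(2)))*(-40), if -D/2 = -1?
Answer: -240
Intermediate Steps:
D = 2 (D = -2*(-1) = 2)
A = -2 (A = -1 - 1 = -2)
X(E, H) = 3*H (X(E, H) = 2*H + H = 3*H)
(-12 + A*X(2, F(2)))*(-40) = (-12 - 6*(-3))*(-40) = (-12 - 2*(-9))*(-40) = (-12 + 18)*(-40) = 6*(-40) = -240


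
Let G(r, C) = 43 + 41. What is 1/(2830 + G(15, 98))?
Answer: 1/2914 ≈ 0.00034317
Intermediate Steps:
G(r, C) = 84
1/(2830 + G(15, 98)) = 1/(2830 + 84) = 1/2914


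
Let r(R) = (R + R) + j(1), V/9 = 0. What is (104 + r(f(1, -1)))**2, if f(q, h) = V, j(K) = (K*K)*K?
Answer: 11025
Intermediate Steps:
V = 0 (V = 9*0 = 0)
j(K) = K**3 (j(K) = K**2*K = K**3)
f(q, h) = 0
r(R) = 1 + 2*R (r(R) = (R + R) + 1**3 = 2*R + 1 = 1 + 2*R)
(104 + r(f(1, -1)))**2 = (104 + (1 + 2*0))**2 = (104 + (1 + 0))**2 = (104 + 1)**2 = 105**2 = 11025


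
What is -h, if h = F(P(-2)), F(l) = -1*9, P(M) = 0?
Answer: 9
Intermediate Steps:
F(l) = -9
h = -9
-h = -1*(-9) = 9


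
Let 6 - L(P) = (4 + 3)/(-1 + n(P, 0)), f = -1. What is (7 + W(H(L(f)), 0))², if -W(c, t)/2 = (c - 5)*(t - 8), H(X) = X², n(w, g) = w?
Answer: 1879641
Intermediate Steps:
L(P) = 6 - 7/(-1 + P) (L(P) = 6 - (4 + 3)/(-1 + P) = 6 - 7/(-1 + P))
W(c, t) = -2*(-8 + t)*(-5 + c) (W(c, t) = -2*(c - 5)*(t - 8) = -2*(-5 + c)*(-8 + t) = -2*(-8 + t)*(-5 + c))
(7 + W(H(L(f)), 0))² = (7 + (-80 + 10*0 + 16*((-13 + 6*(-1))/(-1 - 1))² - 2*((-13 + 6*(-1))/(-1 - 1))²*0))² = (7 + (-80 + 0 + 16*((-13 - 6)/(-2))² - 2*((-13 - 6)/(-2))²*0))² = (7 + (-80 + 0 + 16*(-½*(-19))² - 2*(-½*(-19))²*0))² = (7 + (-80 + 0 + 16*(19/2)² - 2*(19/2)²*0))² = (7 + (-80 + 0 + 16*(361/4) - 2*361/4*0))² = (7 + (-80 + 0 + 1444 + 0))² = (7 + 1364)² = 1371² = 1879641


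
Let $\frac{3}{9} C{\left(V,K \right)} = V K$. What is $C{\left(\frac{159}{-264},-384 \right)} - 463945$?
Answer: $- \frac{5095763}{11} \approx -4.6325 \cdot 10^{5}$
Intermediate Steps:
$C{\left(V,K \right)} = 3 K V$ ($C{\left(V,K \right)} = 3 V K = 3 K V$)
$C{\left(\frac{159}{-264},-384 \right)} - 463945 = 3 \left(-384\right) \frac{159}{-264} - 463945 = 3 \left(-384\right) 159 \left(- \frac{1}{264}\right) - 463945 = 3 \left(-384\right) \left(- \frac{53}{88}\right) - 463945 = \frac{7632}{11} - 463945 = - \frac{5095763}{11}$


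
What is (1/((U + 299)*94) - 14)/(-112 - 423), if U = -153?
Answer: 38427/1468468 ≈ 0.026168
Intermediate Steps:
(1/((U + 299)*94) - 14)/(-112 - 423) = (1/((-153 + 299)*94) - 14)/(-112 - 423) = ((1/94)/146 - 14)/(-535) = ((1/146)*(1/94) - 14)*(-1/535) = (1/13724 - 14)*(-1/535) = -192135/13724*(-1/535) = 38427/1468468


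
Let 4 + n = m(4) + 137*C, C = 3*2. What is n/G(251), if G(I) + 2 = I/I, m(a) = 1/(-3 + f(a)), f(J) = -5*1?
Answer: -6543/8 ≈ -817.88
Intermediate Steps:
f(J) = -5
m(a) = -⅛ (m(a) = 1/(-3 - 5) = 1/(-8) = -⅛)
G(I) = -1 (G(I) = -2 + I/I = -2 + 1 = -1)
C = 6
n = 6543/8 (n = -4 + (-⅛ + 137*6) = -4 + (-⅛ + 822) = -4 + 6575/8 = 6543/8 ≈ 817.88)
n/G(251) = (6543/8)/(-1) = (6543/8)*(-1) = -6543/8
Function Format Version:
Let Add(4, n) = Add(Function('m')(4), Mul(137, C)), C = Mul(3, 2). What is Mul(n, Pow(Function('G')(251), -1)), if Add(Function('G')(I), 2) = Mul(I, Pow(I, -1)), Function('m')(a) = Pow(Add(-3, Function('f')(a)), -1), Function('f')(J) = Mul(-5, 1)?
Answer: Rational(-6543, 8) ≈ -817.88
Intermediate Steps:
Function('f')(J) = -5
Function('m')(a) = Rational(-1, 8) (Function('m')(a) = Pow(Add(-3, -5), -1) = Pow(-8, -1) = Rational(-1, 8))
Function('G')(I) = -1 (Function('G')(I) = Add(-2, Mul(I, Pow(I, -1))) = Add(-2, 1) = -1)
C = 6
n = Rational(6543, 8) (n = Add(-4, Add(Rational(-1, 8), Mul(137, 6))) = Add(-4, Add(Rational(-1, 8), 822)) = Add(-4, Rational(6575, 8)) = Rational(6543, 8) ≈ 817.88)
Mul(n, Pow(Function('G')(251), -1)) = Mul(Rational(6543, 8), Pow(-1, -1)) = Mul(Rational(6543, 8), -1) = Rational(-6543, 8)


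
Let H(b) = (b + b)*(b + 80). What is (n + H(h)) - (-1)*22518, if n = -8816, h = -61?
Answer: 11384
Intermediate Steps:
H(b) = 2*b*(80 + b) (H(b) = (2*b)*(80 + b) = 2*b*(80 + b))
(n + H(h)) - (-1)*22518 = (-8816 + 2*(-61)*(80 - 61)) - (-1)*22518 = (-8816 + 2*(-61)*19) - 1*(-22518) = (-8816 - 2318) + 22518 = -11134 + 22518 = 11384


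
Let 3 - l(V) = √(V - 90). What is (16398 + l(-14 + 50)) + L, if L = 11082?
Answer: 27483 - 3*I*√6 ≈ 27483.0 - 7.3485*I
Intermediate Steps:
l(V) = 3 - √(-90 + V) (l(V) = 3 - √(V - 90) = 3 - √(-90 + V))
(16398 + l(-14 + 50)) + L = (16398 + (3 - √(-90 + (-14 + 50)))) + 11082 = (16398 + (3 - √(-90 + 36))) + 11082 = (16398 + (3 - √(-54))) + 11082 = (16398 + (3 - 3*I*√6)) + 11082 = (16401 - 3*I*√6) + 11082 = 27483 - 3*I*√6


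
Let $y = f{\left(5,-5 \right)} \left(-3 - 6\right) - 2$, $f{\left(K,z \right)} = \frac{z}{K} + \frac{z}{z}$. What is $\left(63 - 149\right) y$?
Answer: $172$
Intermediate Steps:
$f{\left(K,z \right)} = 1 + \frac{z}{K}$ ($f{\left(K,z \right)} = \frac{z}{K} + 1 = 1 + \frac{z}{K}$)
$y = -2$ ($y = \frac{5 - 5}{5} \left(-3 - 6\right) - 2 = \frac{1}{5} \cdot 0 \left(-3 - 6\right) - 2 = 0 \left(-9\right) - 2 = 0 - 2 = -2$)
$\left(63 - 149\right) y = \left(63 - 149\right) \left(-2\right) = \left(-86\right) \left(-2\right) = 172$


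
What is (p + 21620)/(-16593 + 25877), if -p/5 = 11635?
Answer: -36555/9284 ≈ -3.9374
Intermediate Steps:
p = -58175 (p = -5*11635 = -58175)
(p + 21620)/(-16593 + 25877) = (-58175 + 21620)/(-16593 + 25877) = -36555/9284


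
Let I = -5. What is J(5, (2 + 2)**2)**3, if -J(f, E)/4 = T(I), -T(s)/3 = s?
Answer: -216000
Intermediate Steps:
T(s) = -3*s
J(f, E) = -60 (J(f, E) = -(-12)*(-5) = -4*15 = -60)
J(5, (2 + 2)**2)**3 = (-60)**3 = -216000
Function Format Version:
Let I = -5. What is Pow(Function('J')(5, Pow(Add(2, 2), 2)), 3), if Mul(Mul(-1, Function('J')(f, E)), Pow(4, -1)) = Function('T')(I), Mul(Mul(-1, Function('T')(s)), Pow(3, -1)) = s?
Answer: -216000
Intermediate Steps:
Function('T')(s) = Mul(-3, s)
Function('J')(f, E) = -60 (Function('J')(f, E) = Mul(-4, Mul(-3, -5)) = Mul(-4, 15) = -60)
Pow(Function('J')(5, Pow(Add(2, 2), 2)), 3) = Pow(-60, 3) = -216000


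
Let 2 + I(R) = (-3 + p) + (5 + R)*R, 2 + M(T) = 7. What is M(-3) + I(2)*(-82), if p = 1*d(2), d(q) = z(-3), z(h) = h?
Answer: -487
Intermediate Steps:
d(q) = -3
M(T) = 5 (M(T) = -2 + 7 = 5)
p = -3 (p = 1*(-3) = -3)
I(R) = -8 + R*(5 + R) (I(R) = -2 + ((-3 - 3) + (5 + R)*R) = -2 + (-6 + R*(5 + R)) = -8 + R*(5 + R))
M(-3) + I(2)*(-82) = 5 + (-8 + 2² + 5*2)*(-82) = 5 + (-8 + 4 + 10)*(-82) = 5 + 6*(-82) = 5 - 492 = -487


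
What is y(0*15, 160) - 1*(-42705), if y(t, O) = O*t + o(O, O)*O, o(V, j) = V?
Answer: 68305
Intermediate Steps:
y(t, O) = O² + O*t (y(t, O) = O*t + O*O = O*t + O² = O² + O*t)
y(0*15, 160) - 1*(-42705) = 160*(160 + 0*15) - 1*(-42705) = 160*(160 + 0) + 42705 = 160*160 + 42705 = 25600 + 42705 = 68305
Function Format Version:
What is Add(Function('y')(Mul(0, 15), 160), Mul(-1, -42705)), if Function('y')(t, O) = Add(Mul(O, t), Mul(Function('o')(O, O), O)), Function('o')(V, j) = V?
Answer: 68305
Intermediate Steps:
Function('y')(t, O) = Add(Pow(O, 2), Mul(O, t)) (Function('y')(t, O) = Add(Mul(O, t), Mul(O, O)) = Add(Mul(O, t), Pow(O, 2)) = Add(Pow(O, 2), Mul(O, t)))
Add(Function('y')(Mul(0, 15), 160), Mul(-1, -42705)) = Add(Mul(160, Add(160, Mul(0, 15))), Mul(-1, -42705)) = Add(Mul(160, Add(160, 0)), 42705) = Add(Mul(160, 160), 42705) = Add(25600, 42705) = 68305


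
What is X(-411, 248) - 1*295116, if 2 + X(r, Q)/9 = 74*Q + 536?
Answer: -125142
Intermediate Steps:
X(r, Q) = 4806 + 666*Q (X(r, Q) = -18 + 9*(74*Q + 536) = -18 + 9*(536 + 74*Q) = -18 + (4824 + 666*Q) = 4806 + 666*Q)
X(-411, 248) - 1*295116 = (4806 + 666*248) - 1*295116 = (4806 + 165168) - 295116 = 169974 - 295116 = -125142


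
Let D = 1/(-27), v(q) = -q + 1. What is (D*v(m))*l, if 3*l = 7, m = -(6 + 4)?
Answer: -77/81 ≈ -0.95062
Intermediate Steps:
m = -10 (m = -1*10 = -10)
l = 7/3 (l = (1/3)*7 = 7/3 ≈ 2.3333)
v(q) = 1 - q
D = -1/27 ≈ -0.037037
(D*v(m))*l = -(1 - 1*(-10))/27*(7/3) = -(1 + 10)/27*(7/3) = -1/27*11*(7/3) = -11/27*7/3 = -77/81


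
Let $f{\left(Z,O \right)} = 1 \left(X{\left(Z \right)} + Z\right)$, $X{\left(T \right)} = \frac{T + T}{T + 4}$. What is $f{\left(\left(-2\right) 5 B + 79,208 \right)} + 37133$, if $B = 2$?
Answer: $\frac{2343214}{63} \approx 37194.0$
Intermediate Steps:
$X{\left(T \right)} = \frac{2 T}{4 + T}$
$f{\left(Z,O \right)} = Z + \frac{2 Z}{4 + Z}$ ($f{\left(Z,O \right)} = 1 \left(\frac{2 Z}{4 + Z} + Z\right) = 1 \left(Z + \frac{2 Z}{4 + Z}\right) = Z + \frac{2 Z}{4 + Z}$)
$f{\left(\left(-2\right) 5 B + 79,208 \right)} + 37133 = \frac{\left(\left(-2\right) 5 \cdot 2 + 79\right) \left(6 + \left(\left(-2\right) 5 \cdot 2 + 79\right)\right)}{4 + \left(\left(-2\right) 5 \cdot 2 + 79\right)} + 37133 = \frac{\left(\left(-10\right) 2 + 79\right) \left(6 + \left(\left(-10\right) 2 + 79\right)\right)}{4 + \left(\left(-10\right) 2 + 79\right)} + 37133 = \frac{\left(-20 + 79\right) \left(6 + \left(-20 + 79\right)\right)}{4 + \left(-20 + 79\right)} + 37133 = \frac{59 \left(6 + 59\right)}{4 + 59} + 37133 = 59 \cdot \frac{1}{63} \cdot 65 + 37133 = \frac{3835}{63} + 37133 = \frac{2343214}{63}$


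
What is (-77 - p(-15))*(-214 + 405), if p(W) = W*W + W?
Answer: -54817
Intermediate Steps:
p(W) = W + W² (p(W) = W² + W = W + W²)
(-77 - p(-15))*(-214 + 405) = (-77 - (-15)*(1 - 15))*(-214 + 405) = (-77 - (-15)*(-14))*191 = (-77 - 1*210)*191 = (-77 - 210)*191 = -287*191 = -54817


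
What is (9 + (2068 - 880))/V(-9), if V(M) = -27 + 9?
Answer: -133/2 ≈ -66.500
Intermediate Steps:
V(M) = -18
(9 + (2068 - 880))/V(-9) = (9 + (2068 - 880))/(-18) = (9 + 1188)*(-1/18) = 1197*(-1/18) = -133/2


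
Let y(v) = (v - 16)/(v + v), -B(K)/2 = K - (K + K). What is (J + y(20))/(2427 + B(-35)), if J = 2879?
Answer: 28791/23570 ≈ 1.2215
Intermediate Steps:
B(K) = 2*K (B(K) = -2*(K - (K + K)) = -2*(K - 2*K) = -(-2)*K = 2*K)
y(v) = (-16 + v)/(2*v) (y(v) = (-16 + v)/((2*v)) = (-16 + v)*(1/(2*v)) = (-16 + v)/(2*v))
(J + y(20))/(2427 + B(-35)) = (2879 + (1/2)*(-16 + 20)/20)/(2427 + 2*(-35)) = (2879 + (1/2)*(1/20)*4)/(2427 - 70) = (2879 + 1/10)/2357 = (28791/10)*(1/2357) = 28791/23570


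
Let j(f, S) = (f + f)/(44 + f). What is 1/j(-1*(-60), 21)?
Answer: 13/15 ≈ 0.86667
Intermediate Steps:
j(f, S) = 2*f/(44 + f) (j(f, S) = (2*f)/(44 + f) = 2*f/(44 + f))
1/j(-1*(-60), 21) = 1/(2*(-1*(-60))/(44 - 1*(-60))) = 1/(2*60/(44 + 60)) = 1/(2*60/104) = 1/(2*60*(1/104)) = 1/(15/13) = 13/15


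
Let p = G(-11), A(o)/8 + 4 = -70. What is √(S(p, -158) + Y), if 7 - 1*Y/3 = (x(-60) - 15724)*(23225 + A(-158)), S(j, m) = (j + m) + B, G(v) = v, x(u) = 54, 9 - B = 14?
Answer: √1063977177 ≈ 32619.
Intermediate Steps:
B = -5 (B = 9 - 1*14 = 9 - 14 = -5)
A(o) = -592 (A(o) = -32 + 8*(-70) = -32 - 560 = -592)
p = -11
S(j, m) = -5 + j + m (S(j, m) = (j + m) - 5 = -5 + j + m)
Y = 1063977351 (Y = 21 - 3*(54 - 15724)*(23225 - 592) = 21 - (-47010)*22633 = 21 - 3*(-354659110) = 21 + 1063977330 = 1063977351)
√(S(p, -158) + Y) = √((-5 - 11 - 158) + 1063977351) = √(-174 + 1063977351) = √1063977177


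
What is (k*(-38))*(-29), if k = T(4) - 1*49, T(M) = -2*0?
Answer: -53998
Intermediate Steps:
T(M) = 0
k = -49 (k = 0 - 1*49 = 0 - 49 = -49)
(k*(-38))*(-29) = -49*(-38)*(-29) = 1862*(-29) = -53998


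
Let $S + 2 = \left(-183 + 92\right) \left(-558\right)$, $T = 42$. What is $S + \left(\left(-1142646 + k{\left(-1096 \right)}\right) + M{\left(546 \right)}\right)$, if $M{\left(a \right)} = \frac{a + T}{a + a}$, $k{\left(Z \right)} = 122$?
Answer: $- \frac{14192717}{13} \approx -1.0917 \cdot 10^{6}$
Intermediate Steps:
$M{\left(a \right)} = \frac{42 + a}{2 a}$ ($M{\left(a \right)} = \frac{a + 42}{a + a} = \frac{42 + a}{2 a}$)
$S = 50776$ ($S = -2 + \left(-183 + 92\right) \left(-558\right) = -2 - -50778 = -2 + 50778 = 50776$)
$S + \left(\left(-1142646 + k{\left(-1096 \right)}\right) + M{\left(546 \right)}\right) = 50776 + \left(\left(-1142646 + 122\right) + \frac{42 + 546}{2 \cdot 546}\right) = 50776 - \left(1142524 - \frac{7}{13}\right) = 50776 + \left(-1142524 + \frac{7}{13}\right) = 50776 - \frac{14852805}{13} = - \frac{14192717}{13}$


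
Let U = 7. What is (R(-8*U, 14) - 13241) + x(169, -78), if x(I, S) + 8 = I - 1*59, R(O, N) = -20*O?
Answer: -12019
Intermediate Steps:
x(I, S) = -67 + I (x(I, S) = -8 + (I - 1*59) = -8 + (I - 59) = -8 + (-59 + I) = -67 + I)
(R(-8*U, 14) - 13241) + x(169, -78) = (-(-160)*7 - 13241) + (-67 + 169) = (-20*(-56) - 13241) + 102 = (1120 - 13241) + 102 = -12121 + 102 = -12019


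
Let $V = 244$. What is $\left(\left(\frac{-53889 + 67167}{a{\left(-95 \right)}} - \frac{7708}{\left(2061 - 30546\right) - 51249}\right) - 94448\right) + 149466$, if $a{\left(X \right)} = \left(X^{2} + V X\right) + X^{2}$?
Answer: $\frac{625091432543}{11362095} \approx 55016.0$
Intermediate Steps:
$a{\left(X \right)} = 2 X^{2} + 244 X$ ($a{\left(X \right)} = \left(X^{2} + 244 X\right) + X^{2} = 2 X^{2} + 244 X$)
$\left(\left(\frac{-53889 + 67167}{a{\left(-95 \right)}} - \frac{7708}{\left(2061 - 30546\right) - 51249}\right) - 94448\right) + 149466 = \left(\left(\frac{-53889 + 67167}{2 \left(-95\right) \left(122 - 95\right)} - \frac{7708}{\left(2061 - 30546\right) - 51249}\right) - 94448\right) + 149466 = \left(\left(\frac{13278}{2 \left(-95\right) 27} - \frac{7708}{-28485 - 51249}\right) - 94448\right) + 149466 = \left(\left(\frac{13278}{-5130} - \frac{7708}{-79734}\right) - 94448\right) + 149466 = \left(\left(13278 \left(- \frac{1}{5130}\right) - - \frac{3854}{39867}\right) - 94448\right) + 149466 = \left(\left(- \frac{2213}{855} + \frac{3854}{39867}\right) - 94448\right) + 149466 = \left(- \frac{28310167}{11362095} - 94448\right) + 149466 = - \frac{1073155458727}{11362095} + 149466 = \frac{625091432543}{11362095}$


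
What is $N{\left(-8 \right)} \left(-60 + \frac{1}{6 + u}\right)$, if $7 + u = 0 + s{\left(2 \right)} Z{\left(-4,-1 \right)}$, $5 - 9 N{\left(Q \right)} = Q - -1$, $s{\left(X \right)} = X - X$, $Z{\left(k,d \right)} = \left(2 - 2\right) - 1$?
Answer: $- \frac{244}{3} \approx -81.333$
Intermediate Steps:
$Z{\left(k,d \right)} = -1$ ($Z{\left(k,d \right)} = 0 - 1 = -1$)
$s{\left(X \right)} = 0$
$N{\left(Q \right)} = \frac{4}{9} - \frac{Q}{9}$ ($N{\left(Q \right)} = \frac{5}{9} - \frac{Q - -1}{9} = \frac{5}{9} - \frac{Q + 1}{9} = \frac{5}{9} - \frac{1 + Q}{9} = \frac{5}{9} - \left(\frac{1}{9} + \frac{Q}{9}\right) = \frac{4}{9} - \frac{Q}{9}$)
$u = -7$ ($u = -7 + \left(0 + 0 \left(-1\right)\right) = -7 + \left(0 + 0\right) = -7 + 0 = -7$)
$N{\left(-8 \right)} \left(-60 + \frac{1}{6 + u}\right) = \left(\frac{4}{9} - - \frac{8}{9}\right) \left(-60 + \frac{1}{6 - 7}\right) = \left(\frac{4}{9} + \frac{8}{9}\right) \left(-60 + \frac{1}{-1}\right) = \frac{4 \left(-60 - 1\right)}{3} = \frac{4}{3} \left(-61\right) = - \frac{244}{3}$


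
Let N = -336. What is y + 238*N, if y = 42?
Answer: -79926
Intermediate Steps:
y + 238*N = 42 + 238*(-336) = 42 - 79968 = -79926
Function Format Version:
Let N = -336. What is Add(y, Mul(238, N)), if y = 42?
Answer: -79926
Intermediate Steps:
Add(y, Mul(238, N)) = Add(42, Mul(238, -336)) = Add(42, -79968) = -79926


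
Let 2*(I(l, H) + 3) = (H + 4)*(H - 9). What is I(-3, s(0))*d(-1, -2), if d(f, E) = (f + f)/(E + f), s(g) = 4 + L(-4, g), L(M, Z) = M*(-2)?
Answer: 14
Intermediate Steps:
L(M, Z) = -2*M
s(g) = 12 (s(g) = 4 - 2*(-4) = 4 + 8 = 12)
I(l, H) = -3 + (-9 + H)*(4 + H)/2 (I(l, H) = -3 + ((H + 4)*(H - 9))/2 = -3 + ((4 + H)*(-9 + H))/2 = -3 + ((-9 + H)*(4 + H))/2 = -3 + (-9 + H)*(4 + H)/2)
d(f, E) = 2*f/(E + f) (d(f, E) = (2*f)/(E + f) = 2*f/(E + f))
I(-3, s(0))*d(-1, -2) = (-21 + (½)*12² - 5/2*12)*(2*(-1)/(-2 - 1)) = (-21 + (½)*144 - 30)*(2*(-1)/(-3)) = (-21 + 72 - 30)*(2*(-1)*(-⅓)) = 21*(⅔) = 14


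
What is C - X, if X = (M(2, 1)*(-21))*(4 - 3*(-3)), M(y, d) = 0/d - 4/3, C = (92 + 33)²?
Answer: 15261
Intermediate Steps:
C = 15625 (C = 125² = 15625)
M(y, d) = -4/3 (M(y, d) = 0 - 4*⅓ = 0 - 4/3 = -4/3)
X = 364 (X = (-4/3*(-21))*(4 - 3*(-3)) = 28*(4 + 9) = 28*13 = 364)
C - X = 15625 - 1*364 = 15625 - 364 = 15261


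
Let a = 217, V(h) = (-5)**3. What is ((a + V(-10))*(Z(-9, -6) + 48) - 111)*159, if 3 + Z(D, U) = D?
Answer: 508959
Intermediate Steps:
V(h) = -125
Z(D, U) = -3 + D
((a + V(-10))*(Z(-9, -6) + 48) - 111)*159 = ((217 - 125)*((-3 - 9) + 48) - 111)*159 = (92*(-12 + 48) - 111)*159 = (92*36 - 111)*159 = (3312 - 111)*159 = 3201*159 = 508959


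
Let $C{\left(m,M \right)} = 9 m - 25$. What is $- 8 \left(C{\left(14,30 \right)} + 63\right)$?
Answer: $-1312$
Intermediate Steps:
$C{\left(m,M \right)} = -25 + 9 m$
$- 8 \left(C{\left(14,30 \right)} + 63\right) = - 8 \left(\left(-25 + 9 \cdot 14\right) + 63\right) = - 8 \left(\left(-25 + 126\right) + 63\right) = - 8 \left(101 + 63\right) = \left(-8\right) 164 = -1312$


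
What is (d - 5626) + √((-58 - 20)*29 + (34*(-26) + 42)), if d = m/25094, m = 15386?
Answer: -70581729/12547 + 4*I*√194 ≈ -5625.4 + 55.714*I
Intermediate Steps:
d = 7693/12547 (d = 15386/25094 = 15386*(1/25094) = 7693/12547 ≈ 0.61313)
(d - 5626) + √((-58 - 20)*29 + (34*(-26) + 42)) = (7693/12547 - 5626) + √((-58 - 20)*29 + (34*(-26) + 42)) = -70581729/12547 + √(-78*29 + (-884 + 42)) = -70581729/12547 + √(-2262 - 842) = -70581729/12547 + √(-3104) = -70581729/12547 + 4*I*√194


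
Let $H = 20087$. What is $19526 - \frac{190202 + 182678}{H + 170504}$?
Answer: $\frac{3721106986}{190591} \approx 19524.0$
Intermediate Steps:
$19526 - \frac{190202 + 182678}{H + 170504} = 19526 - \frac{190202 + 182678}{20087 + 170504} = 19526 - \frac{372880}{190591} = \frac{3721106986}{190591}$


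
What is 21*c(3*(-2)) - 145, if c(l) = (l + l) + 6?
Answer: -271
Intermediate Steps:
c(l) = 6 + 2*l (c(l) = 2*l + 6 = 6 + 2*l)
21*c(3*(-2)) - 145 = 21*(6 + 2*(3*(-2))) - 145 = 21*(6 + 2*(-6)) - 145 = 21*(6 - 12) - 145 = 21*(-6) - 145 = -126 - 145 = -271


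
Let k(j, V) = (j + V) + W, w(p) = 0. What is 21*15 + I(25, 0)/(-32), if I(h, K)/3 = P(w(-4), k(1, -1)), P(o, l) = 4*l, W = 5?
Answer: 2505/8 ≈ 313.13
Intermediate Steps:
k(j, V) = 5 + V + j (k(j, V) = (j + V) + 5 = (V + j) + 5 = 5 + V + j)
I(h, K) = 60 (I(h, K) = 3*(4*(5 - 1 + 1)) = 3*(4*5) = 3*20 = 60)
21*15 + I(25, 0)/(-32) = 21*15 + 60/(-32) = 315 + 60*(-1/32) = 315 - 15/8 = 2505/8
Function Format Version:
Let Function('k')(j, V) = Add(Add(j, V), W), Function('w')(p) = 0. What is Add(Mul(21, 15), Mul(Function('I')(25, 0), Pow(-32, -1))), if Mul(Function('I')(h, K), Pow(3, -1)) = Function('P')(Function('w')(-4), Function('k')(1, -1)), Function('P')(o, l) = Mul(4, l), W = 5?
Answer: Rational(2505, 8) ≈ 313.13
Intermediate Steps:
Function('k')(j, V) = Add(5, V, j) (Function('k')(j, V) = Add(Add(j, V), 5) = Add(Add(V, j), 5) = Add(5, V, j))
Function('I')(h, K) = 60 (Function('I')(h, K) = Mul(3, Mul(4, Add(5, -1, 1))) = Mul(3, Mul(4, 5)) = Mul(3, 20) = 60)
Add(Mul(21, 15), Mul(Function('I')(25, 0), Pow(-32, -1))) = Add(Mul(21, 15), Mul(60, Pow(-32, -1))) = Add(315, Mul(60, Rational(-1, 32))) = Add(315, Rational(-15, 8)) = Rational(2505, 8)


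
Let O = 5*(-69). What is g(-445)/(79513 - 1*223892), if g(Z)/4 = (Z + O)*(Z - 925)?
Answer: -4329200/144379 ≈ -29.985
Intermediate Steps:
O = -345
g(Z) = 4*(-925 + Z)*(-345 + Z) (g(Z) = 4*((Z - 345)*(Z - 925)) = 4*((-345 + Z)*(-925 + Z)) = 4*((-925 + Z)*(-345 + Z)) = 4*(-925 + Z)*(-345 + Z))
g(-445)/(79513 - 1*223892) = (1276500 - 5080*(-445) + 4*(-445)**2)/(79513 - 1*223892) = (1276500 + 2260600 + 4*198025)/(79513 - 223892) = (1276500 + 2260600 + 792100)/(-144379) = 4329200*(-1/144379) = -4329200/144379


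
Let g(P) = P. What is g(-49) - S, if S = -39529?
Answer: 39480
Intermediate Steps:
g(-49) - S = -49 - 1*(-39529) = -49 + 39529 = 39480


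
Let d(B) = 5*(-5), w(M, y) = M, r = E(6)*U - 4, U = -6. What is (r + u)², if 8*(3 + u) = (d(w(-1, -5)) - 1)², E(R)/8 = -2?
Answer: 120409/4 ≈ 30102.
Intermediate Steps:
E(R) = -16 (E(R) = 8*(-2) = -16)
r = 92 (r = -16*(-6) - 4 = 96 - 4 = 92)
d(B) = -25
u = 163/2 (u = -3 + (-25 - 1)²/8 = -3 + (⅛)*(-26)² = -3 + (⅛)*676 = -3 + 169/2 = 163/2 ≈ 81.500)
(r + u)² = (92 + 163/2)² = (347/2)² = 120409/4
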